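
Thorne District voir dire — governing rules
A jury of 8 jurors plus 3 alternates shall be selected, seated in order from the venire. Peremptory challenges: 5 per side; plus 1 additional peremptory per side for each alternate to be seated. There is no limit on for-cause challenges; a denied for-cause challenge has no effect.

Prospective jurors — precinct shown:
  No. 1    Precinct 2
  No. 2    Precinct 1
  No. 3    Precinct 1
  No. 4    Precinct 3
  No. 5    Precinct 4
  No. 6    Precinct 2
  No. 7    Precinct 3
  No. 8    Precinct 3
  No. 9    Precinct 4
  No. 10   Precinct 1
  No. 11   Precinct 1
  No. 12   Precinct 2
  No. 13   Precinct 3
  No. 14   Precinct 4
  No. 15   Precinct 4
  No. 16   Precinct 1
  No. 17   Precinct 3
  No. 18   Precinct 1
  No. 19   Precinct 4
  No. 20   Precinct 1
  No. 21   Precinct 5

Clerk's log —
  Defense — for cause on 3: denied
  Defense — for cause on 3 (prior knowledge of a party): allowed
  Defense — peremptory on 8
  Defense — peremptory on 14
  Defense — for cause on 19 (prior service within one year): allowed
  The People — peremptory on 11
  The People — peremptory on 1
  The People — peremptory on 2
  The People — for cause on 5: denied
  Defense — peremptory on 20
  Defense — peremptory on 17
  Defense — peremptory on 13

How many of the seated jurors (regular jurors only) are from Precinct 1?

1

Removed: #1, #2, #3, #8, #11, #13, #14, #17, #19, #20.
Seated jurors 1–8: #4, #5, #6, #7, #9, #10, #12, #15 (alternates #16, #18, #21 not counted).
Of those, in Precinct 1: #10 → 1.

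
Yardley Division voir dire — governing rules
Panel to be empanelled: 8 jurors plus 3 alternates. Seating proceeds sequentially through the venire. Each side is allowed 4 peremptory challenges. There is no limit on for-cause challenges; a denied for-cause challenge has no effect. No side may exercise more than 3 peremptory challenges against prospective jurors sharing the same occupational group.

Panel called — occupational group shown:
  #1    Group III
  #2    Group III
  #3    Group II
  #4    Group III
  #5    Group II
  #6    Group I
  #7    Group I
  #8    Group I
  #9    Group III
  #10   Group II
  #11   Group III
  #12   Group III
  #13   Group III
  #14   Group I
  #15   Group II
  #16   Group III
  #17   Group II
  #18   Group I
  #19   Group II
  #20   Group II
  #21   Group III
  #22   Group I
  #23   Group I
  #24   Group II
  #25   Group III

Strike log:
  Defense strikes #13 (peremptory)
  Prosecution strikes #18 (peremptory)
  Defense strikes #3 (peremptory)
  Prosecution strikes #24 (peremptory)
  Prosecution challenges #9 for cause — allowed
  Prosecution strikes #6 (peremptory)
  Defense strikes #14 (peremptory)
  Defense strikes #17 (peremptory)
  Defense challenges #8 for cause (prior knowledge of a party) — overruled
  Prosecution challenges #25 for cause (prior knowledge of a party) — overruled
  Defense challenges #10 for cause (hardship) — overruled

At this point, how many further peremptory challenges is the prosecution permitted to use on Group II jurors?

1

Prosecution peremptories so far: #18, #24, #6 — 3 of 4 used, 1 left overall.
Against Group II: #24 — 1 used; per-group cap 3 leaves 2.
Binding limit: min(1, 2) = 1.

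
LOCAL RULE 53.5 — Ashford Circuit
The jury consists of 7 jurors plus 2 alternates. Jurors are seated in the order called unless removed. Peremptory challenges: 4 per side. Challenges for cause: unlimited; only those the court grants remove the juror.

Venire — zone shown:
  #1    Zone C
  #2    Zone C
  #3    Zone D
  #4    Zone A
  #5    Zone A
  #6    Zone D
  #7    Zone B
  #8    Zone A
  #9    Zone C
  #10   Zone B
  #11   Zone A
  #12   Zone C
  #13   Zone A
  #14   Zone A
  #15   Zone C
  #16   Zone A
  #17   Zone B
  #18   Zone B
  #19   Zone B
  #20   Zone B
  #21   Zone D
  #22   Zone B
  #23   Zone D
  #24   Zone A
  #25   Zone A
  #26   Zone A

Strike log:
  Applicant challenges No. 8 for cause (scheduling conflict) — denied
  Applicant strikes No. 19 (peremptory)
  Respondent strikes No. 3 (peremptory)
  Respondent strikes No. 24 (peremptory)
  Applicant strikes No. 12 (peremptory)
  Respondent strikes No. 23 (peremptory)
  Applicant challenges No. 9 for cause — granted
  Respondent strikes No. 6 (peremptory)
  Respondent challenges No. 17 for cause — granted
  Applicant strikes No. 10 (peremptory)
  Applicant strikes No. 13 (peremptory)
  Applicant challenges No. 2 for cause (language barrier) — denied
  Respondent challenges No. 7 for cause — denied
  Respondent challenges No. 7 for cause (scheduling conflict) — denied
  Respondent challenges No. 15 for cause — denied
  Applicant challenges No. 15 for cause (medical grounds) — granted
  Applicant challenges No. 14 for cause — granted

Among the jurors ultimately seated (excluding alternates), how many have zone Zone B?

Removed: #3, #6, #9, #10, #12, #13, #14, #15, #17, #19, #23, #24.
Seated jurors 1–7: #1, #2, #4, #5, #7, #8, #11 (alternates #16, #18 not counted).
Of those, in Zone B: #7 → 1.

1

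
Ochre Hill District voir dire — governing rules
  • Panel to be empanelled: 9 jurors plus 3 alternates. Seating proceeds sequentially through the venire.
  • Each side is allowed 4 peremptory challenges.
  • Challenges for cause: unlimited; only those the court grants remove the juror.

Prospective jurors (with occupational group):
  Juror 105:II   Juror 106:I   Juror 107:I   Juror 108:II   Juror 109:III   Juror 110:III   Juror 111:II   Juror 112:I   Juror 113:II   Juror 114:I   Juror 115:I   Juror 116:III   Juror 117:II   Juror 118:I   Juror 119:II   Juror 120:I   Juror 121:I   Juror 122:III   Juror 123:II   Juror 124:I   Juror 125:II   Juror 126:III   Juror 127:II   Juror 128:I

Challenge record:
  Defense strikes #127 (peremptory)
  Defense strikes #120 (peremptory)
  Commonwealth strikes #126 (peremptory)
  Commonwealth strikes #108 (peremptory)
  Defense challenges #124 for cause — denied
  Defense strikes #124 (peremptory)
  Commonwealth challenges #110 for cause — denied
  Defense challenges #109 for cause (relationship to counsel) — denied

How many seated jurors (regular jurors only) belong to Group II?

3

Removed: #108, #120, #124, #126, #127.
Seated jurors 1–9: #105, #106, #107, #109, #110, #111, #112, #113, #114 (alternates #115, #116, #117 not counted).
Of those, in Group II: #105, #111, #113 → 3.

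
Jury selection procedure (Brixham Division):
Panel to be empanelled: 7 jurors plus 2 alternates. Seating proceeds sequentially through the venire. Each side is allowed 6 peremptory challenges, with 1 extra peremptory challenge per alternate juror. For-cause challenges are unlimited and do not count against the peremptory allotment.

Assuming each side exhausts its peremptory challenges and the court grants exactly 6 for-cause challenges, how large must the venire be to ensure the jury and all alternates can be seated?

31

Seats to fill: 7 + 2 alternates = 9.
Peremptories: 6 + 1×2 = 8 per side × 2 sides = 16.
For-cause removals: 6.
Minimum venire: 9 + 16 + 6 = 31.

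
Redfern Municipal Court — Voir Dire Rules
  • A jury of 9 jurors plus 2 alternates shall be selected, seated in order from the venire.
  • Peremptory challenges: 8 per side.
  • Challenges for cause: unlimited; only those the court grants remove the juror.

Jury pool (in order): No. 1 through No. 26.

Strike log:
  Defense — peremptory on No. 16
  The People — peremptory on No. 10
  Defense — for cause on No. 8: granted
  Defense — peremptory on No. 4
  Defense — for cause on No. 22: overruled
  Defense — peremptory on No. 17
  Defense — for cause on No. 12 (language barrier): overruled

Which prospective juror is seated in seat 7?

Removed: #4, #8, #10, #16, #17. (#12, #22 stay — for-cause denied.)
Seating in order: seats 1–9 → #1, #2, #3, #5, #6, #7, #9, #11, #12; alternates → #13, #14.
So seat 7 is #9.

9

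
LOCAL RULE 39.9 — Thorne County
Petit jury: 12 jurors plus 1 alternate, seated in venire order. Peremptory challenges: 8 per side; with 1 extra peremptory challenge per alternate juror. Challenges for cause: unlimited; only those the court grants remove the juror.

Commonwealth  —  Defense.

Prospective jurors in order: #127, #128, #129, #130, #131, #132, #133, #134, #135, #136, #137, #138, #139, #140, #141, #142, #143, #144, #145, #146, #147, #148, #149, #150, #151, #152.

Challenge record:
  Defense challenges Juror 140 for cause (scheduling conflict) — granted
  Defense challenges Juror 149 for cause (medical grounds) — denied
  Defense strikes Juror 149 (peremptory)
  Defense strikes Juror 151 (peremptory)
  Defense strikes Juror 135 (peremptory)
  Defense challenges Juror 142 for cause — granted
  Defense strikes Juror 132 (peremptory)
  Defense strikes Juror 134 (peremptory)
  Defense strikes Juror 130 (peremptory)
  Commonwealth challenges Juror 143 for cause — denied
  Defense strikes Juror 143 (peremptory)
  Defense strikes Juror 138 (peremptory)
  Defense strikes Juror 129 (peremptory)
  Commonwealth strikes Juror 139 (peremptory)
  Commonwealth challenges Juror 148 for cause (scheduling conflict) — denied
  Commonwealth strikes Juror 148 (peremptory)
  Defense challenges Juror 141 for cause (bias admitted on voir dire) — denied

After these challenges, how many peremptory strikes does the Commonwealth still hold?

7

Commonwealth allotment: 8 base + 1 × 1 alternate = 9.
Commonwealth peremptories used: #139, #148 — 2 (for-cause on #143, #148 don't count).
Remaining: 9 − 2 = 7.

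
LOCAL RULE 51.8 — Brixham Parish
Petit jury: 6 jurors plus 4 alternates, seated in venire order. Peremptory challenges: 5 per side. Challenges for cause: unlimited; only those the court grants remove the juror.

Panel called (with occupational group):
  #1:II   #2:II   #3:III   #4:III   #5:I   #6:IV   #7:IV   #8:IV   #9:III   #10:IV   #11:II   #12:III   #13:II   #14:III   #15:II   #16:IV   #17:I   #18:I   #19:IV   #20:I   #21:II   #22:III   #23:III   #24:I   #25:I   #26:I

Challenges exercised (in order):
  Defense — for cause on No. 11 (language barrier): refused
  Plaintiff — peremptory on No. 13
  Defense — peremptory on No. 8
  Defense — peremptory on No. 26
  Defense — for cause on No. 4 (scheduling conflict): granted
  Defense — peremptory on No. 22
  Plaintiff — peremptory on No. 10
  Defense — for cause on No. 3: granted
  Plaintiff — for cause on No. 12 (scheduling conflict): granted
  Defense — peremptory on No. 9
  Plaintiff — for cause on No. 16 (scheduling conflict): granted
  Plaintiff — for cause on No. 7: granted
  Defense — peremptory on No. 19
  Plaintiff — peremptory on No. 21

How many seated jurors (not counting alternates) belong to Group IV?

1

Removed: #3, #4, #7, #8, #9, #10, #12, #13, #16, #19, #21, #22, #26.
Seated jurors 1–6: #1, #2, #5, #6, #11, #14 (alternates #15, #17, #18, #20 not counted).
Of those, in Group IV: #6 → 1.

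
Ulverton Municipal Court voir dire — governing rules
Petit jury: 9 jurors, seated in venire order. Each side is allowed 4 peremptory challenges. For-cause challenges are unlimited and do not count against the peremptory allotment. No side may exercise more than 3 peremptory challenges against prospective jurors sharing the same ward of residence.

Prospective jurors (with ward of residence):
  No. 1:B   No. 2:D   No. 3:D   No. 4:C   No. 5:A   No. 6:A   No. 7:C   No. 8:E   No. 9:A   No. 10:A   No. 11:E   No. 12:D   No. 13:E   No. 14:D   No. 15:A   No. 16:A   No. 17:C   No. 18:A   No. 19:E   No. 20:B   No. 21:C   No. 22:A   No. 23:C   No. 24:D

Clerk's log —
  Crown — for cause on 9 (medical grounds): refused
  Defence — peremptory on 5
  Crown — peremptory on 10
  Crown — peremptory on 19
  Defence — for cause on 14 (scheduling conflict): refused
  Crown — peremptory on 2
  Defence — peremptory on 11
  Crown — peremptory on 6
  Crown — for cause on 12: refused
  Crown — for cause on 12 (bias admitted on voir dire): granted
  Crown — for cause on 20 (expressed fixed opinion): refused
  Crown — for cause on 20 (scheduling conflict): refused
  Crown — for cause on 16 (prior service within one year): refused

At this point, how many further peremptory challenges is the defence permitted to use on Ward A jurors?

Defence peremptories so far: #5, #11 — 2 of 4 used, 2 left overall.
Against Ward A: #5 — 1 used; per-ward cap 3 leaves 2.
Binding limit: min(2, 2) = 2.

2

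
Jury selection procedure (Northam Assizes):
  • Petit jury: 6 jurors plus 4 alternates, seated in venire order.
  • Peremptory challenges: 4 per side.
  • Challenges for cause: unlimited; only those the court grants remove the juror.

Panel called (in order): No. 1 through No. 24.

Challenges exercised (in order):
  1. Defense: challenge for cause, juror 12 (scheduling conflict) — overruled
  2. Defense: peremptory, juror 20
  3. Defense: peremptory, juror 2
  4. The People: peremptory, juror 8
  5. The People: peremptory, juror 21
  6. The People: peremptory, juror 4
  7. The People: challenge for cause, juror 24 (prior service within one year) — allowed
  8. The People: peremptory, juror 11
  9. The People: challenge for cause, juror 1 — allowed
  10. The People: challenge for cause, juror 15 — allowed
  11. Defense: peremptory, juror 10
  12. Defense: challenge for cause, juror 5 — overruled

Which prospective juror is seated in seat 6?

12

Removed: #1, #2, #4, #8, #10, #11, #15, #20, #21, #24. (#5, #12 stay — for-cause denied.)
Seating in order: seats 1–6 → #3, #5, #6, #7, #9, #12; alternates → #13, #14, #16, #17.
So seat 6 is #12.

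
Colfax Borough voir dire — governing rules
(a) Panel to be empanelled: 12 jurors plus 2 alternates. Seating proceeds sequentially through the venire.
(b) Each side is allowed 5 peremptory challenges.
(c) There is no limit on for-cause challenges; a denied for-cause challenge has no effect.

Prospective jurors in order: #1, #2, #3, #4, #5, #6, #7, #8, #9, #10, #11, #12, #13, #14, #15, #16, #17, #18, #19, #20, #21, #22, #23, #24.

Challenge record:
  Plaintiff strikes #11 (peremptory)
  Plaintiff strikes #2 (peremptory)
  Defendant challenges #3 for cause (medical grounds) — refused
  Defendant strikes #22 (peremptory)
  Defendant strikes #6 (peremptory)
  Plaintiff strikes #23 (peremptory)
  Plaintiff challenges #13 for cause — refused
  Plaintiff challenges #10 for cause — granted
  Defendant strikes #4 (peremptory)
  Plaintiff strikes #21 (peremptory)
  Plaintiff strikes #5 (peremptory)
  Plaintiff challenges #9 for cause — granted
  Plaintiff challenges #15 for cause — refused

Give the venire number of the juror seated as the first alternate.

20

Removed: #2, #4, #5, #6, #9, #10, #11, #21, #22, #23. (#3, #13, #15 stay — for-cause denied.)
Seating in order: seats 1–12 → #1, #3, #7, #8, #12, #13, #14, #15, #16, #17, #18, #19; alternates → #20, #24.
So alternate 1 is #20.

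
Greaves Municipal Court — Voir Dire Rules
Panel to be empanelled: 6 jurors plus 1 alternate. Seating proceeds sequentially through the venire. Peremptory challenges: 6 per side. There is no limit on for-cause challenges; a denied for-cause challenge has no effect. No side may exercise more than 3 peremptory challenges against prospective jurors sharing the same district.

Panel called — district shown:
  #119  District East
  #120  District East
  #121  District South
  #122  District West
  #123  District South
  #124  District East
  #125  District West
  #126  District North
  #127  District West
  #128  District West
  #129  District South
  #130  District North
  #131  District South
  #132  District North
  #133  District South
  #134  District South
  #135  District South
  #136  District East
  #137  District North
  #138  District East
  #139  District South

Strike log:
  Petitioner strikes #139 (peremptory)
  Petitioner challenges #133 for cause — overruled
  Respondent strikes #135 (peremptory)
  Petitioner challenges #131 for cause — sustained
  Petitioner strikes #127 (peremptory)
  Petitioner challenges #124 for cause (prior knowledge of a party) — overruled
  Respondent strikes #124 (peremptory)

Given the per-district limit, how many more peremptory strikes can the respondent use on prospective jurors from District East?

Respondent peremptories so far: #135, #124 — 2 of 6 used, 4 left overall.
Against District East: #124 — 1 used; per-district cap 3 leaves 2.
Binding limit: min(4, 2) = 2.

2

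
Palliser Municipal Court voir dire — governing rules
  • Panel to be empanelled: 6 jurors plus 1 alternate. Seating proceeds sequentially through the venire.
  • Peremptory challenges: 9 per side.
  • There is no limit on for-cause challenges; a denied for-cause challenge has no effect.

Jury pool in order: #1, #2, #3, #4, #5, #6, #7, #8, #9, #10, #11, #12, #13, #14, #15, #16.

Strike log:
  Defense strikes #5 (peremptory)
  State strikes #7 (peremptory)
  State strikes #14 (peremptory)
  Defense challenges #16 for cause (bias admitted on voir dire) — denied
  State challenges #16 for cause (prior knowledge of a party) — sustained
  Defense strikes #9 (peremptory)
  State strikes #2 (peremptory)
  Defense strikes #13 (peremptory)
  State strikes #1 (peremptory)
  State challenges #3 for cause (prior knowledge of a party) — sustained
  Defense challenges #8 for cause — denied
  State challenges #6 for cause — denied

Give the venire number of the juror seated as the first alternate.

15

Removed: #1, #2, #3, #5, #7, #9, #13, #14, #16. (#6, #8 stay — for-cause denied.)
Seating in order: seats 1–6 → #4, #6, #8, #10, #11, #12; alternates → #15.
So alternate 1 is #15.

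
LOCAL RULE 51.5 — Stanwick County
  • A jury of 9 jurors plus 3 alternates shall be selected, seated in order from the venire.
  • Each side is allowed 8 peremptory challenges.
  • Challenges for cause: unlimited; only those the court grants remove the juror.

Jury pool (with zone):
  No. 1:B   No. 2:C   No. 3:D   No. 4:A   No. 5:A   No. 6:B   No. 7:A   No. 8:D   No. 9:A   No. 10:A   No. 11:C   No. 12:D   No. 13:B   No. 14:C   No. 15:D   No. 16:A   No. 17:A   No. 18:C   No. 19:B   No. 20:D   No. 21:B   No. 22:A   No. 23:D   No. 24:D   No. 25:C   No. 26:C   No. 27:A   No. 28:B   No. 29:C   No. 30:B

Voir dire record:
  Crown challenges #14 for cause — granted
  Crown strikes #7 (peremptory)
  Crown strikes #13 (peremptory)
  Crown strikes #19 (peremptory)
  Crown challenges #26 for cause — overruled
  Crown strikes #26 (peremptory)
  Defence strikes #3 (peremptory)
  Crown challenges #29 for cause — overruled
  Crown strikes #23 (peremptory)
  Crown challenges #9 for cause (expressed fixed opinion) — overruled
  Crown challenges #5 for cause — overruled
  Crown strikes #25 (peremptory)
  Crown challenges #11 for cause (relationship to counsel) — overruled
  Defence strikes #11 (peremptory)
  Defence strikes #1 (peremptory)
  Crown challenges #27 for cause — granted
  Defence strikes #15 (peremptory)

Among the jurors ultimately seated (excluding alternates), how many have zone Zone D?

Removed: #1, #3, #7, #11, #13, #14, #15, #19, #23, #25, #26, #27.
Seated jurors 1–9: #2, #4, #5, #6, #8, #9, #10, #12, #16 (alternates #17, #18, #20 not counted).
Of those, in Zone D: #8, #12 → 2.

2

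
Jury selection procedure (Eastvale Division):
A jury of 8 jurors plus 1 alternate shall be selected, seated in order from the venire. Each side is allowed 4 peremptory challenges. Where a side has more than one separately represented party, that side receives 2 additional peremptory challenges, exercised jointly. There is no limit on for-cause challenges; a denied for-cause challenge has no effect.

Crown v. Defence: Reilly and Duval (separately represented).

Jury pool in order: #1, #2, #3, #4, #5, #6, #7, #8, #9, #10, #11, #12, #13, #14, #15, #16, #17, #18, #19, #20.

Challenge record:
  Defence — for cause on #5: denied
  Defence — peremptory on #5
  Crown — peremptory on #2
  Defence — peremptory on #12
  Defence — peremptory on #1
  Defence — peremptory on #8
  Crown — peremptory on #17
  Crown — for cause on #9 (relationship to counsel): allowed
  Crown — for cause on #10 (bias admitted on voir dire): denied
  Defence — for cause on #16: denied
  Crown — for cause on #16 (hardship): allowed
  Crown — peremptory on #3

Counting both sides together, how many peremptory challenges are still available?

Crown allotment: 4. Defence allotment: 4 base + 2 multi-party = 6.
Crown peremptories used: #2, #17, #3 — 3 (for-cause on #9, #10, #16 don't count).
Defence peremptories used: #5, #12, #1, #8 — 4 (for-cause on #5, #16 don't count).
Remaining: (4 − 3) + (6 − 4) = 3.

3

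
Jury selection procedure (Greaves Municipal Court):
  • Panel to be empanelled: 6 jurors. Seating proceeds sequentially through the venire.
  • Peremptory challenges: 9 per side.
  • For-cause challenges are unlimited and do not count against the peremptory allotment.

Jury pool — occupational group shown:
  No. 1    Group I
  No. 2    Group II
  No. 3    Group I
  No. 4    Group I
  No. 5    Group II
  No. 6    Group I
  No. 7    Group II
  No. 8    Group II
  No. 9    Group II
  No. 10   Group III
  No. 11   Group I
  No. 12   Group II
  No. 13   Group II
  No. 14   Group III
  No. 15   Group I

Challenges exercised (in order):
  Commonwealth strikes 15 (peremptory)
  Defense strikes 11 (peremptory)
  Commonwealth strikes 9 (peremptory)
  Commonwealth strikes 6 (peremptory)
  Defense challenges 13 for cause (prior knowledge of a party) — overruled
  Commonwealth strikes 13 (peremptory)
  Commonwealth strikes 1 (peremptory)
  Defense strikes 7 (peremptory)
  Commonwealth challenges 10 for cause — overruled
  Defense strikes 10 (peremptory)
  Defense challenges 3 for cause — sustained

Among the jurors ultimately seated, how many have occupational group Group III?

Removed: #1, #3, #6, #7, #9, #10, #11, #13, #15.
Seated jurors 1–6: #2, #4, #5, #8, #12, #14.
Of those, in Group III: #14 → 1.

1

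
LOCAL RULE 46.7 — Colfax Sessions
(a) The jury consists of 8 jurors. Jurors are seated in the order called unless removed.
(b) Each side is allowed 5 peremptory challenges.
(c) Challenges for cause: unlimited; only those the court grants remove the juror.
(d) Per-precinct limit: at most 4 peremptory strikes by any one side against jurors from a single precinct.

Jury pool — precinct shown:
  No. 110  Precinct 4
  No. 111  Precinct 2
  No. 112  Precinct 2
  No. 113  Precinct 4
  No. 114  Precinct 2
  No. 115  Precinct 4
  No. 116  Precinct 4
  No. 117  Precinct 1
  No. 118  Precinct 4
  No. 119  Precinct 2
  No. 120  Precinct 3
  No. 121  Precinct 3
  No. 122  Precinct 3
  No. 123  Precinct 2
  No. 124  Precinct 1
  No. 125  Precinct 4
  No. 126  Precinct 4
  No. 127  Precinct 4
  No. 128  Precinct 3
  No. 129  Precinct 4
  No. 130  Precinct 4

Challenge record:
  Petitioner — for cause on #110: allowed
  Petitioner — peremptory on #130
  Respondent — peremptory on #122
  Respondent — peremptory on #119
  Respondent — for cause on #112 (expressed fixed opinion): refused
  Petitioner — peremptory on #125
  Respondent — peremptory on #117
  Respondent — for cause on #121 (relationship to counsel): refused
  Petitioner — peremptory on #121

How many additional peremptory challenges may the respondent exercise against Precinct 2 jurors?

2

Respondent peremptories so far: #122, #119, #117 — 3 of 5 used, 2 left overall.
Against Precinct 2: #119 — 1 used; per-precinct cap 4 leaves 3.
Binding limit: min(2, 3) = 2.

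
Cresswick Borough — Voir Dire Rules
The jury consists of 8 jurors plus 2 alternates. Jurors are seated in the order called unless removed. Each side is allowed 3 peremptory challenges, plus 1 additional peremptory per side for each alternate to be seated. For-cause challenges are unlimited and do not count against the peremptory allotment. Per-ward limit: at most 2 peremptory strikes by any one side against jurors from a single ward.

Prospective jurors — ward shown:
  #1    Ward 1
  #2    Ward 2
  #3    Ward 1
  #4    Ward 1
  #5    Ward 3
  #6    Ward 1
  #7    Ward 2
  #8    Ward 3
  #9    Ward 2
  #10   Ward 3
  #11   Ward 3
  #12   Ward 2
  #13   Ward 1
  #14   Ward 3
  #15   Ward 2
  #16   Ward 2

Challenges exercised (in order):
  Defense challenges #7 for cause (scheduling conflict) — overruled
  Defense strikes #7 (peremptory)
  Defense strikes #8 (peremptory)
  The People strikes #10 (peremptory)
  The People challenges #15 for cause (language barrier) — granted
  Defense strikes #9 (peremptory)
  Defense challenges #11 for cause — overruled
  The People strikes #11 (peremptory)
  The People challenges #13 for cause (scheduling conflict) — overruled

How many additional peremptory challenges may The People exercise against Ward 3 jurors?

0

The People peremptories so far: #10, #11 — 2 of 5 used, 3 left overall.
Against Ward 3: #10, #11 — 2 used; per-ward cap 2 leaves 0.
Binding limit: min(3, 0) = 0.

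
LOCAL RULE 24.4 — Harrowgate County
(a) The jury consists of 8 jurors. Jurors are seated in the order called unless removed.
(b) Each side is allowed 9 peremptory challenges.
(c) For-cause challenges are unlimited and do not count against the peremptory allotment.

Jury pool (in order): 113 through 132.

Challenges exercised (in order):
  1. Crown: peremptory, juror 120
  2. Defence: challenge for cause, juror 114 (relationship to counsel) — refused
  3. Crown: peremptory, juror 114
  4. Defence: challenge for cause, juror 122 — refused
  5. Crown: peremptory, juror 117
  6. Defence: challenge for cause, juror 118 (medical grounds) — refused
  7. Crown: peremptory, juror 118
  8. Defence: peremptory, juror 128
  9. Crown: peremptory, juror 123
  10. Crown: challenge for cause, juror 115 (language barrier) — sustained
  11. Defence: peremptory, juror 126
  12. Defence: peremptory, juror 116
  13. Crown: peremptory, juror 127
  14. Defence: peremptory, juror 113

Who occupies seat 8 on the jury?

131

Removed: #113, #114, #115, #116, #117, #118, #120, #123, #126, #127, #128. (#122 stays — for-cause denied.)
Seating in order: seats 1–8 → #119, #121, #122, #124, #125, #129, #130, #131.
So seat 8 is #131.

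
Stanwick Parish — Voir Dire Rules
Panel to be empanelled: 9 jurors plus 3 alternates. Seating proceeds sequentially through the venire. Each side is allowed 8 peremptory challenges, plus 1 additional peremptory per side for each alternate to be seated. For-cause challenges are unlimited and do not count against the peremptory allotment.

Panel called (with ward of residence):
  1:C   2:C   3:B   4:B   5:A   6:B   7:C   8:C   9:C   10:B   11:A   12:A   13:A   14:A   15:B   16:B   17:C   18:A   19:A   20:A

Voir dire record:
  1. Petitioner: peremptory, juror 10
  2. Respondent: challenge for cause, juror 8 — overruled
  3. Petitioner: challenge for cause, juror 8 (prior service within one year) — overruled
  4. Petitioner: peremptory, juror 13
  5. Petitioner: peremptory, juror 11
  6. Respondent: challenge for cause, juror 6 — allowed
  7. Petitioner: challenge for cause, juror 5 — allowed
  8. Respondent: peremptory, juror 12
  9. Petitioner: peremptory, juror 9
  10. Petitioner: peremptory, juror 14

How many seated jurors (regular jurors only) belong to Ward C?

Removed: #5, #6, #9, #10, #11, #12, #13, #14.
Seated jurors 1–9: #1, #2, #3, #4, #7, #8, #15, #16, #17 (alternates #18, #19, #20 not counted).
Of those, in Ward C: #1, #2, #7, #8, #17 → 5.

5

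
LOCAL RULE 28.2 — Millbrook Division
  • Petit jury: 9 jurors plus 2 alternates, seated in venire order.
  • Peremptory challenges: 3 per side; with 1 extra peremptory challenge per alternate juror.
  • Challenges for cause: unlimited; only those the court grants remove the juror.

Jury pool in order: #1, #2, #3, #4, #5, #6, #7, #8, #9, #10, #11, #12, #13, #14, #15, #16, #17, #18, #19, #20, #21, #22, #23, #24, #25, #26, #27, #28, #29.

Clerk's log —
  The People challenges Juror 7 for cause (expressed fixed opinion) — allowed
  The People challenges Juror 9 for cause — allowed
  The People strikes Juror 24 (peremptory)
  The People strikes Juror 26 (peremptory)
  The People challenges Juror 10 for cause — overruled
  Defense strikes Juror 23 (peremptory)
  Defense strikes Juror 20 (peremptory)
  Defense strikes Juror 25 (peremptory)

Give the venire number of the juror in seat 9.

Removed: #7, #9, #20, #23, #24, #25, #26. (#10 stays — for-cause denied.)
Seating in order: seats 1–9 → #1, #2, #3, #4, #5, #6, #8, #10, #11; alternates → #12, #13.
So seat 9 is #11.

11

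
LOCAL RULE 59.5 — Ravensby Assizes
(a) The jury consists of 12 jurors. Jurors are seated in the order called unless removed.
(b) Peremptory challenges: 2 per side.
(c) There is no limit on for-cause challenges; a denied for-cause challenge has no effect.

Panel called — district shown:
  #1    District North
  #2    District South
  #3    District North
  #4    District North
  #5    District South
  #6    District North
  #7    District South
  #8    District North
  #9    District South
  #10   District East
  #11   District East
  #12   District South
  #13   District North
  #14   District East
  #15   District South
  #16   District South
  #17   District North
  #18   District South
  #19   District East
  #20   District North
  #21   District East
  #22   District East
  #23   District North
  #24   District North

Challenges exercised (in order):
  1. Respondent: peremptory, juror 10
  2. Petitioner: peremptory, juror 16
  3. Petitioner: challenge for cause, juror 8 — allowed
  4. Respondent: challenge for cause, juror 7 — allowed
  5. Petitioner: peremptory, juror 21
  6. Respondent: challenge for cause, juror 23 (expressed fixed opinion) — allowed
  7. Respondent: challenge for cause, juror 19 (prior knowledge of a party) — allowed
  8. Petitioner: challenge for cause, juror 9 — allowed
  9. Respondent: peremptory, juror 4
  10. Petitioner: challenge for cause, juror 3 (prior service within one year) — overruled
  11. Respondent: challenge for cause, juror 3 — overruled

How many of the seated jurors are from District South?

Removed: #4, #7, #8, #9, #10, #16, #19, #21, #23.
Seated jurors 1–12: #1, #2, #3, #5, #6, #11, #12, #13, #14, #15, #17, #18.
Of those, in District South: #2, #5, #12, #15, #18 → 5.

5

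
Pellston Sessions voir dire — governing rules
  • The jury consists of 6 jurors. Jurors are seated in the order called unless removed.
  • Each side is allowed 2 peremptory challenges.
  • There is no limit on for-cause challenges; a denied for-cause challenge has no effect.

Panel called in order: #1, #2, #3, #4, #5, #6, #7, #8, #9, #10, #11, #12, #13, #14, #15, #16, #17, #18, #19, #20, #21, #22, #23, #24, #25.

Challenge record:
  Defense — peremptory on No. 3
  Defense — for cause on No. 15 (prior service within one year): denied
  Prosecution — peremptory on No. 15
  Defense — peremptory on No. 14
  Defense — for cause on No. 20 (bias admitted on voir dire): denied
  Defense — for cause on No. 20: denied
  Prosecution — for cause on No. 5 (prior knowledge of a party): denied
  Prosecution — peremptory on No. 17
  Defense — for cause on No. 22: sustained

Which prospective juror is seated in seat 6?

7

Removed: #3, #14, #15, #17, #22. (#5, #20 stay — for-cause denied.)
Seating in order: seats 1–6 → #1, #2, #4, #5, #6, #7.
So seat 6 is #7.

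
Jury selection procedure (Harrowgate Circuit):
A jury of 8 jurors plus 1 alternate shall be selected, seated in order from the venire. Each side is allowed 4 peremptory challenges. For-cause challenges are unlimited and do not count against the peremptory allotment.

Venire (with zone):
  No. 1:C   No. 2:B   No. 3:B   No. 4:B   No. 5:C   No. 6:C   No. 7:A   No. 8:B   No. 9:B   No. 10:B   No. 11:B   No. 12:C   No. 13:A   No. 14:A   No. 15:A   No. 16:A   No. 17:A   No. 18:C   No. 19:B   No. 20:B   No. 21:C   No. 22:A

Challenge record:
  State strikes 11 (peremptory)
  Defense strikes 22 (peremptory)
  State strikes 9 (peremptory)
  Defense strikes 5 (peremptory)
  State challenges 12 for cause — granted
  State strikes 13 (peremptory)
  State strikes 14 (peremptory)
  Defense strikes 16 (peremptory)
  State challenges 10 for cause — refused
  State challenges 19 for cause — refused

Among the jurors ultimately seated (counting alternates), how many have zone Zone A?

2

Removed: #5, #9, #11, #12, #13, #14, #16, #22.
Seated (9 incl. alternates): #1, #2, #3, #4, #6, #7, #8, #10, #15.
Of those, in Zone A: #7, #15 → 2.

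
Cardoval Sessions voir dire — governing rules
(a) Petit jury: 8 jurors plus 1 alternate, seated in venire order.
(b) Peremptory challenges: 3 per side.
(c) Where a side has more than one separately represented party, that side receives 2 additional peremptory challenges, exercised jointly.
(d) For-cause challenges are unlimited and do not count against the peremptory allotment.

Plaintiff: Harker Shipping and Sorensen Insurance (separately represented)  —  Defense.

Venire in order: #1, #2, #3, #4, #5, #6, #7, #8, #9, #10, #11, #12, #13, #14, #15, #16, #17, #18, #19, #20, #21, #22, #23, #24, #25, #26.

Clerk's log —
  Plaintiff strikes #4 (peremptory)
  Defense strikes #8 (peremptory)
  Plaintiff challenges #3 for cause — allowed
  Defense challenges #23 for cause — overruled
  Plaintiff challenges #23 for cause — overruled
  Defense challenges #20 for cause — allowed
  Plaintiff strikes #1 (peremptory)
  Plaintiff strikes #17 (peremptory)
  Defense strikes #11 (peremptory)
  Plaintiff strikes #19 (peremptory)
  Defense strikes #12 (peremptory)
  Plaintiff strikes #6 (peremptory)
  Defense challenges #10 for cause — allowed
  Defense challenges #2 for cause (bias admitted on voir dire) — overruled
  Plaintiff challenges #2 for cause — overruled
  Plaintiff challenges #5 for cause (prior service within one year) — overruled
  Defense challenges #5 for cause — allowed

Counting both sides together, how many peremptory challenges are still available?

Plaintiff allotment: 3 base + 2 multi-party = 5. Defense allotment: 3.
Plaintiff peremptories used: #4, #1, #17, #19, #6 — 5 (for-cause on #3, #23, #2, #5 don't count).
Defense peremptories used: #8, #11, #12 — 3 (for-cause on #23, #20, #10, #2, #5 don't count).
Remaining: (5 − 5) + (3 − 3) = 0.

0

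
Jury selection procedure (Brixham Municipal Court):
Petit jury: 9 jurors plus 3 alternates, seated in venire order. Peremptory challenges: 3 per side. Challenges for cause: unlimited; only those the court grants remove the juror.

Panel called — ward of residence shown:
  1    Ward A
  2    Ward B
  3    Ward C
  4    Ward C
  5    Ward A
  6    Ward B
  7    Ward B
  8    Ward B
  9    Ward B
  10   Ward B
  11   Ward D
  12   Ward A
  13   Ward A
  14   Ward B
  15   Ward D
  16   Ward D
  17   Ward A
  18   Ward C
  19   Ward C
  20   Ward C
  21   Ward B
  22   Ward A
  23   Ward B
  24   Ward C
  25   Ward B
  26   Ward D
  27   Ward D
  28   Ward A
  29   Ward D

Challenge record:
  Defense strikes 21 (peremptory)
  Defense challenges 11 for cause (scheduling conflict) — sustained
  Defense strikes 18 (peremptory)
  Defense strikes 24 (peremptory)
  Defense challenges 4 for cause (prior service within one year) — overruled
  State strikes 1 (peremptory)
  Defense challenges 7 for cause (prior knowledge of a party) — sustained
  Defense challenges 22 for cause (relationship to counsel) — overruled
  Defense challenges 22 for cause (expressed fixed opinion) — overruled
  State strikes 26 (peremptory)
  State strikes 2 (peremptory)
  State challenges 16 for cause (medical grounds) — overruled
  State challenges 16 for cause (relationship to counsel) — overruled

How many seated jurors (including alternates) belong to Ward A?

3

Removed: #1, #2, #7, #11, #18, #21, #24, #26.
Seated (12 incl. alternates): #3, #4, #5, #6, #8, #9, #10, #12, #13, #14, #15, #16.
Of those, in Ward A: #5, #12, #13 → 3.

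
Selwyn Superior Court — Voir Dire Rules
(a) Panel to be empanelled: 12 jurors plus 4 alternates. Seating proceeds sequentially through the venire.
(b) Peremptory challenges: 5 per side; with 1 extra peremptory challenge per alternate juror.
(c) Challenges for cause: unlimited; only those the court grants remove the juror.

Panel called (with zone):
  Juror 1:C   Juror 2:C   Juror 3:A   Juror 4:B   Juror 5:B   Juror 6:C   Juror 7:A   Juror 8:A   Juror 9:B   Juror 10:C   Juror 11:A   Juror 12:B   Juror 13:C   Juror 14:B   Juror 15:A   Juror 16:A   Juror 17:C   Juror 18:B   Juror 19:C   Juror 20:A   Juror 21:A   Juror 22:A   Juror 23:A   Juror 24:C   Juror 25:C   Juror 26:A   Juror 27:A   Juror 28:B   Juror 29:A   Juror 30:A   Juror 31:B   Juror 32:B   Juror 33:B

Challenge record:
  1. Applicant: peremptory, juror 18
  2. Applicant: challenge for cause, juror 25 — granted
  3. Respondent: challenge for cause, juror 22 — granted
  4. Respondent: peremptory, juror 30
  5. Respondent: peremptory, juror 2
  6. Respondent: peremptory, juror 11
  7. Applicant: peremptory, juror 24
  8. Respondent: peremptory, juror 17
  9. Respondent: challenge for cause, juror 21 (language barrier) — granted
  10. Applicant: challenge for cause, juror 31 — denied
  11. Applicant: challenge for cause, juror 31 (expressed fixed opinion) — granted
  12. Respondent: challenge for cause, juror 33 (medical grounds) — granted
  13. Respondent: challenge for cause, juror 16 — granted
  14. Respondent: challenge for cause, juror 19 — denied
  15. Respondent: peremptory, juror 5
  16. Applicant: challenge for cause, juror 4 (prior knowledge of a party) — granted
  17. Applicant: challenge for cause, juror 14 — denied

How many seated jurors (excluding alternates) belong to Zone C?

5

Removed: #2, #4, #5, #11, #16, #17, #18, #21, #22, #24, #25, #30, #31, #33.
Seated jurors 1–12: #1, #3, #6, #7, #8, #9, #10, #12, #13, #14, #15, #19 (alternates #20, #23, #26, #27 not counted).
Of those, in Zone C: #1, #6, #10, #13, #19 → 5.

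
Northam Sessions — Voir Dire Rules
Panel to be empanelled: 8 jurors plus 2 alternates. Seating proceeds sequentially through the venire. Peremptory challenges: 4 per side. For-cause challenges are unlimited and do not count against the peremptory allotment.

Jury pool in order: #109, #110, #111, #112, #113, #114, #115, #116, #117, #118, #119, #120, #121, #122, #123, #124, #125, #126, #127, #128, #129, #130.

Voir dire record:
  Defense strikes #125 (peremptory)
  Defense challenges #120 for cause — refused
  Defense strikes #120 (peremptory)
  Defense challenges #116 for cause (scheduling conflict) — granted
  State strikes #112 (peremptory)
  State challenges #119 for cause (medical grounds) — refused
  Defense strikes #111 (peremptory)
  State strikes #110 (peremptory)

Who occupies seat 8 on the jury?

121

Removed: #110, #111, #112, #116, #120, #125. (#119 stays — for-cause denied.)
Seating in order: seats 1–8 → #109, #113, #114, #115, #117, #118, #119, #121; alternates → #122, #123.
So seat 8 is #121.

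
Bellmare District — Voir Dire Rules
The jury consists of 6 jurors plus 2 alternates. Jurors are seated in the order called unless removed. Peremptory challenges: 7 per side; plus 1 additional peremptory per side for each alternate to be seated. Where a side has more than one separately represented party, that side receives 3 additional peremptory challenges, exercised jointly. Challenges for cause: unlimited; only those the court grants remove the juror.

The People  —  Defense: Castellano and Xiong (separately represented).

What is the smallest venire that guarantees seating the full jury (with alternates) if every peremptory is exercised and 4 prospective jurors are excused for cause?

33

Seats to fill: 6 + 2 alternates = 8.
Peremptories — The People: 7 + 1×2 = 9; Defense: 7 + 1×2 + 3 = 12; total 21.
For-cause removals: 4.
Minimum venire: 8 + 21 + 4 = 33.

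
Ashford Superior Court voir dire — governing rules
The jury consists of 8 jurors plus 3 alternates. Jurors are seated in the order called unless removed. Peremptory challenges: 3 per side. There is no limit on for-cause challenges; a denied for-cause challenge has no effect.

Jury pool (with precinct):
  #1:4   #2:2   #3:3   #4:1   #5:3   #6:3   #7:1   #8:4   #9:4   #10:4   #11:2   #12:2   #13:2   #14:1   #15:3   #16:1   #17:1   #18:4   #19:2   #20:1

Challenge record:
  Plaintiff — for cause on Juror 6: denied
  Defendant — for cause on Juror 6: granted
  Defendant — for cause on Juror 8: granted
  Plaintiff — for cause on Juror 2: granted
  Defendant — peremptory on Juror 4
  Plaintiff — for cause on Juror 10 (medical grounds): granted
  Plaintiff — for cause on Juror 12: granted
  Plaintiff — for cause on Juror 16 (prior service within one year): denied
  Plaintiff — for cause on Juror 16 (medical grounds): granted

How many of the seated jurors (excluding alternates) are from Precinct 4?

Removed: #2, #4, #6, #8, #10, #12, #16.
Seated jurors 1–8: #1, #3, #5, #7, #9, #11, #13, #14 (alternates #15, #17, #18 not counted).
Of those, in Precinct 4: #1, #9 → 2.

2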